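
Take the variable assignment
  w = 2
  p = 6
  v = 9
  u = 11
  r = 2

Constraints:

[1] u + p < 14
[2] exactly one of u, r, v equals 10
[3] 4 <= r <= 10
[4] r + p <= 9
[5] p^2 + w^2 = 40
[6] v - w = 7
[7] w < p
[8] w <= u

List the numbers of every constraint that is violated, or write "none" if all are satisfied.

[1] u + p = 11 + 6 = 17; 17 ≥ 14, bound 14 not met — violated.
[2] u=11, r=2, v=9; 0 of them equal 10, not exactly one — violated.
[3] r = 2 is outside [4, 10] — violated.
[4] r + p = 2 + 6 = 8; 8 ≤ 9 — satisfied.
[5] p^2 + w^2 = 6^2 + 2^2 = 36 + 4 = 40 — satisfied.
[6] v - w = 9 - 2 = 7 — satisfied.
[7] w = 2, p = 6; 2 < 6 — satisfied.
[8] w = 2, u = 11; 2 ≤ 11 — satisfied.

The assignment fails constraints 1, 2, 3.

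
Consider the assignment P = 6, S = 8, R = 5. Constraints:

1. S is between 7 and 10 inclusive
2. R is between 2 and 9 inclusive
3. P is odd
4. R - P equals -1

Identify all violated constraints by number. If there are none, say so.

Constraint 3 is violated.

1. S = 8 lies in [7, 10] — holds.
2. R = 5 lies in [2, 9] — holds.
3. P = 6 is even — fails.
4. R - P = 5 - 6 = -1 — holds.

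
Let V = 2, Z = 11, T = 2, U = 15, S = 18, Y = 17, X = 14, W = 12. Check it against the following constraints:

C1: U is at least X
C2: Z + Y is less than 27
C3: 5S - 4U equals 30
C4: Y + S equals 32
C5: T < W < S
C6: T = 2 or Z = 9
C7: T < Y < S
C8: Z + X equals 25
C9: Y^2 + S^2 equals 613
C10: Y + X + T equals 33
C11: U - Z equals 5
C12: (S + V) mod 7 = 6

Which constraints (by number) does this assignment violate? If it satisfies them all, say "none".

C1: U = 15, X = 14; 15 ≥ 14 — holds.
C2: Z + Y = 11 + 17 = 28; 28 ≥ 27, bound 27 not met — does not hold.
C3: 5S - 4U = 5(18) - 4(15) = 30 — holds.
C4: Y + S = 17 + 18 = 35, not 32 — does not hold.
C5: values 2 < 12 < 18 — holds.
C6: T = 2 = 2 (first disjunct) — holds.
C7: values 2 < 17 < 18 — holds.
C8: Z + X = 11 + 14 = 25 — holds.
C9: Y^2 + S^2 = 17^2 + 18^2 = 289 + 324 = 613 — holds.
C10: Y + X + T = 17 + 14 + 2 = 33 — holds.
C11: U - Z = 15 - 11 = 4, not 5 — does not hold.
C12: S + V = 20; 20 mod 7 = 6 — holds.

Constraints 2, 4, and 11 do not hold.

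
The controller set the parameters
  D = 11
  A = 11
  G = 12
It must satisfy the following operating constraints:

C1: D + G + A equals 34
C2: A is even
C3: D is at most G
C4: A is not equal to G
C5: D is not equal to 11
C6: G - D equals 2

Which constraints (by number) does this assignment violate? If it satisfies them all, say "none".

No — constraints 2, 5, and 6 are not satisfied.

C1: D + G + A = 11 + 12 + 11 = 34  holds
C2: A = 11 is odd  fails
C3: D = 11, G = 12; 11 ≤ 12  holds
C4: A = 11, G = 12; distinct  holds
C5: D = 11, but 11 is required to differ  fails
C6: G - D = 12 - 11 = 1, not 2  fails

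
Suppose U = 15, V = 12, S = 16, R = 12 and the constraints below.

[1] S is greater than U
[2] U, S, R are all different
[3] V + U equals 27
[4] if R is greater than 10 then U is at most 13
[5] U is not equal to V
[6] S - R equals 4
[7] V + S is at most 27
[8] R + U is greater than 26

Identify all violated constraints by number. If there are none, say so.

Constraints 4 and 7 do not hold.

[1] S = 16, U = 15; 16 > 15  ✓
[2] values 15, 16, 12 are pairwise distinct  ✓
[3] V + U = 12 + 15 = 27  ✓
[4] R = 12 > 10, so we need U ≤ 13; but U = 15 > 13  ✗
[5] U = 15, V = 12; distinct  ✓
[6] S - R = 16 - 12 = 4  ✓
[7] V + S = 12 + 16 = 28; 28 > 27, bound 27 not met  ✗
[8] R + U = 12 + 15 = 27; 27 > 26  ✓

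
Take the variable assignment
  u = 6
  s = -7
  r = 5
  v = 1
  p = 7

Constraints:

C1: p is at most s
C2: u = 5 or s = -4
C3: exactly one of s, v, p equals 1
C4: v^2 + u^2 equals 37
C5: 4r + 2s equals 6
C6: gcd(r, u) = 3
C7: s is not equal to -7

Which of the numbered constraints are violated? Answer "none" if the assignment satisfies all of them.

C1: p = 7, s = -7; 7 > -7 (want ≤) — violated.
C2: u = 6 ≠ 5 and s = -7 ≠ -4; both disjuncts false — violated.
C3: s=-7, v=1, p=7; 1 of them equals 1 — satisfied.
C4: v^2 + u^2 = 1^2 + 6^2 = 1 + 36 = 37 — satisfied.
C5: 4r + 2s = 4(5) + 2(-7) = 6 — satisfied.
C6: gcd(5, 6) = 1, not 3 — violated.
C7: s = -7, but -7 is required to differ — violated.

Violated: 1, 2, 6, and 7.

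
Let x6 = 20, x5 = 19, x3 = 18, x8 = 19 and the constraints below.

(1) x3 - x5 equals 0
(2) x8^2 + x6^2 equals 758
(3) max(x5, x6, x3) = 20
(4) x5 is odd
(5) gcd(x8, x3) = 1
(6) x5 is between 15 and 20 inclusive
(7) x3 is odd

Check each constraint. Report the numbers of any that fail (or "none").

Constraints 1, 2, and 7 are violated.

(1) x3 - x5 = 18 - 19 = -1, not 0 — does not hold.
(2) x8^2 + x6^2 = 19^2 + 20^2 = 361 + 400 = 761, not 758 — does not hold.
(3) max(19, 20, 18) = 20 — holds.
(4) x5 = 19 is odd — holds.
(5) gcd(19, 18) = 1 — holds.
(6) x5 = 19 lies in [15, 20] — holds.
(7) x3 = 18 is even — does not hold.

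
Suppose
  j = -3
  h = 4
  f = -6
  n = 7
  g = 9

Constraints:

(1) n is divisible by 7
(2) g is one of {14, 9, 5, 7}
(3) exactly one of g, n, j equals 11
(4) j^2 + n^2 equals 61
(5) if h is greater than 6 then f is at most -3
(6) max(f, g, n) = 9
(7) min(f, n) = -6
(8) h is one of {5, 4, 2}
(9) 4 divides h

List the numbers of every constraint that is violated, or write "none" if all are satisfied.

(1) 7 / 7 = 1, so 7 divides 7 — OK.
(2) g = 9 is in {14, 9, 5, 7} — OK.
(3) g=9, n=7, j=-3; 0 of them equal 11, not exactly one — violated.
(4) j^2 + n^2 = (-3)^2 + 7^2 = 9 + 49 = 58, not 61 — violated.
(5) h = 4, not > 6; antecedent false, conditional vacuously true — OK.
(6) max(-6, 9, 7) = 9 — OK.
(7) min(-6, 7) = -6 — OK.
(8) h = 4 is in {5, 4, 2} — OK.
(9) 4 / 4 = 1, so 4 divides 4 — OK.

No — constraints 3 and 4 are not satisfied.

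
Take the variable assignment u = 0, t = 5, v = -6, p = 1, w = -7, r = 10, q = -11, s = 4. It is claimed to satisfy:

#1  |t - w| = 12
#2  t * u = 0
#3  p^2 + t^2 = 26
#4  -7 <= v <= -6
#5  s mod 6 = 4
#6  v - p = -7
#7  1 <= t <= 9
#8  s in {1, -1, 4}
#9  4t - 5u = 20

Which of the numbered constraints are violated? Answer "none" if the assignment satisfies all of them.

#1 |5 - (-7)| = 12  holds
#2 t * u = 5 * 0 = 0  holds
#3 p^2 + t^2 = 1^2 + 5^2 = 1 + 25 = 26  holds
#4 v = -6 lies in [-7, -6]  holds
#5 4 mod 6 = 4  holds
#6 v - p = -6 - 1 = -7  holds
#7 t = 5 lies in [1, 9]  holds
#8 s = 4 is in {1, -1, 4}  holds
#9 4t - 5u = 4(5) - 5(0) = 20  holds

No violations.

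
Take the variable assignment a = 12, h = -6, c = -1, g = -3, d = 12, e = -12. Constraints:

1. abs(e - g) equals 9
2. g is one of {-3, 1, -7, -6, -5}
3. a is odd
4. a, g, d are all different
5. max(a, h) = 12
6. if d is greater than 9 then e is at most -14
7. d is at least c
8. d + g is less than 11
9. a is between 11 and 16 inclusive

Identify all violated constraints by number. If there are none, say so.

Constraints 3, 4, 6 do not hold.

1. abs(-12 - (-3)) = 9  true
2. g = -3 is in {-3, 1, -7, -6, -5}  true
3. a = 12 is even  false
4. a = d = 12, not all different  false
5. max(12, -6) = 12  true
6. d = 12 > 9, so we need e ≤ -14; but e = -12 > -14  false
7. d = 12, c = -1; 12 ≥ -1  true
8. d + g = 12 + (-3) = 9; 9 < 11  true
9. a = 12 lies in [11, 16]  true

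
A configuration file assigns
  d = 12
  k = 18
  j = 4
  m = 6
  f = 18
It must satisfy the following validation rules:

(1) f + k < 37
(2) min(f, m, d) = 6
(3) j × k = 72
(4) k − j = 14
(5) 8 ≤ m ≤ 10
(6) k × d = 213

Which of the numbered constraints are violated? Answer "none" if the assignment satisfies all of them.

(1) f + k = 18 + 18 = 36; 36 < 37 — holds.
(2) min(18, 6, 12) = 6 — holds.
(3) j × k = 4 × 18 = 72 — holds.
(4) k − j = 18 − 4 = 14 — holds.
(5) m = 6 is outside [8, 10] — does not hold.
(6) k × d = 18 × 12 = 216, not 213 — does not hold.

Constraints 5, 6 are violated.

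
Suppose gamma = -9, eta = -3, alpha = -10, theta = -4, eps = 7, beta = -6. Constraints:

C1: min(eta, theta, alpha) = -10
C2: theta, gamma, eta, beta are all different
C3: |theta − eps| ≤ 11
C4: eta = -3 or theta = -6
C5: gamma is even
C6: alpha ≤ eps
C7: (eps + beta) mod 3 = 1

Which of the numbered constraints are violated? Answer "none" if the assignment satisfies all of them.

Constraint 5 does not hold.

C1: min(-3, -4, -10) = -10 — OK.
C2: values -4, -9, -3, -6 are pairwise distinct — OK.
C3: |-4 − 7| = 11; 11 ≤ 11 — OK.
C4: eta = -3 = -3 (first disjunct) — OK.
C5: gamma = -9 is odd — violated.
C6: alpha = -10, eps = 7; -10 ≤ 7 — OK.
C7: eps + beta = 1; 1 mod 3 = 1 — OK.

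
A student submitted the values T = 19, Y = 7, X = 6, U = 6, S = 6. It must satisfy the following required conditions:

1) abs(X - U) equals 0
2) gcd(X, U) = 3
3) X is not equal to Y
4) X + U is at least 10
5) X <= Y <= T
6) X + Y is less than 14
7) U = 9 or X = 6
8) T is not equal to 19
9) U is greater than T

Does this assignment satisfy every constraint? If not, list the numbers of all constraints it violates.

1) abs(6 - 6) = 0  true
2) gcd(6, 6) = 6, not 3  false
3) X = 6, Y = 7; distinct  true
4) X + U = 6 + 6 = 12; 12 ≥ 10  true
5) values 6 <= 7 <= 19  true
6) X + Y = 6 + 7 = 13; 13 < 14  true
7) U = 6 ≠ 9, but X = 6 = 6 (second disjunct)  true
8) T = 19, but 19 is required to differ  false
9) U = 6, T = 19; 6 ≤ 19 (want >)  false

No — constraints 2, 8, and 9 are not satisfied.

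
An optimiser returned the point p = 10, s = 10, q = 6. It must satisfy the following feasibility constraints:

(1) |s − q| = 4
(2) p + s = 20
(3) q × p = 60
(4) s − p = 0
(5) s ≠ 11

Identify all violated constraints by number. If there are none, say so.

All constraints are satisfied.

(1) |10 − 6| = 4 — holds.
(2) p + s = 10 + 10 = 20 — holds.
(3) q × p = 6 × 10 = 60 — holds.
(4) s − p = 10 − 10 = 0 — holds.
(5) s = 10, and 10 ≠ 11 — holds.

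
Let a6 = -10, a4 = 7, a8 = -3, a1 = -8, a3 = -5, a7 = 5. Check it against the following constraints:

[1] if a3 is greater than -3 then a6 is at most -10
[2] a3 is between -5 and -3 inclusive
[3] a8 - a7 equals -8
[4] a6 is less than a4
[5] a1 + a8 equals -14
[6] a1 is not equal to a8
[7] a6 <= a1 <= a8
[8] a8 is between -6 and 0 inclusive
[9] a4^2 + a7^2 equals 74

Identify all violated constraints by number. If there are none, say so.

No — constraint 5 is not satisfied.

[1] a3 = -5, not > -3; antecedent false, conditional vacuously true — OK.
[2] a3 = -5 lies in [-5, -3] — OK.
[3] a8 - a7 = -3 - 5 = -8 — OK.
[4] a6 = -10, a4 = 7; -10 < 7 — OK.
[5] a1 + a8 = -8 + (-3) = -11, not -14 — violated.
[6] a1 = -8, a8 = -3; distinct — OK.
[7] values -10 <= -8 <= -3 — OK.
[8] a8 = -3 lies in [-6, 0] — OK.
[9] a4^2 + a7^2 = 7^2 + 5^2 = 49 + 25 = 74 — OK.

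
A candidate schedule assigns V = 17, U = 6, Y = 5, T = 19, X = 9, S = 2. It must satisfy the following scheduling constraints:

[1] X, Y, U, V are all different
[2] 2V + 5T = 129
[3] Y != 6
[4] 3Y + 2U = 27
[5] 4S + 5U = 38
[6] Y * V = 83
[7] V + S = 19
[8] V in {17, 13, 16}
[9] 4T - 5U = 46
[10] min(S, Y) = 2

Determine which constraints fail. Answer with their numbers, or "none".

Violated: 6.

[1] values 9, 5, 6, 17 are pairwise distinct — holds.
[2] 2V + 5T = 2(17) + 5(19) = 129 — holds.
[3] Y = 5, and 5 ≠ 6 — holds.
[4] 3Y + 2U = 3(5) + 2(6) = 27 — holds.
[5] 4S + 5U = 4(2) + 5(6) = 38 — holds.
[6] Y * V = 5 * 17 = 85, not 83 — fails.
[7] V + S = 17 + 2 = 19 — holds.
[8] V = 17 is in {17, 13, 16} — holds.
[9] 4T - 5U = 4(19) - 5(6) = 46 — holds.
[10] min(2, 5) = 2 — holds.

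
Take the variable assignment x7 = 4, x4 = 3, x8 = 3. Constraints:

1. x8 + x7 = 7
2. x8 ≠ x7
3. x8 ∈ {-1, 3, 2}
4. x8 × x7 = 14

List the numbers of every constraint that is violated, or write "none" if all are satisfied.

No — constraint 4 is not satisfied.

1. x8 + x7 = 3 + 4 = 7  holds
2. x8 = 3, x7 = 4; distinct  holds
3. x8 = 3 is in {-1, 3, 2}  holds
4. x8 × x7 = 3 × 4 = 12, not 14  fails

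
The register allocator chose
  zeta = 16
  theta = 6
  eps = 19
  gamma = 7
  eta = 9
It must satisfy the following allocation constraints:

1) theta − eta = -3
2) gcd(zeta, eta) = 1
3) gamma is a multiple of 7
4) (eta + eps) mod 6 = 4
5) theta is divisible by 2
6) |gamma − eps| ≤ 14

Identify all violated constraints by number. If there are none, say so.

1) theta − eta = 6 − 9 = -3  holds
2) gcd(16, 9) = 1  holds
3) 7 / 7 = 1, so 7 divides 7  holds
4) eta + eps = 28; 28 mod 6 = 4  holds
5) 6 / 2 = 3, so 2 divides 6  holds
6) |7 − 19| = 12; 12 ≤ 14  holds

None — every constraint holds.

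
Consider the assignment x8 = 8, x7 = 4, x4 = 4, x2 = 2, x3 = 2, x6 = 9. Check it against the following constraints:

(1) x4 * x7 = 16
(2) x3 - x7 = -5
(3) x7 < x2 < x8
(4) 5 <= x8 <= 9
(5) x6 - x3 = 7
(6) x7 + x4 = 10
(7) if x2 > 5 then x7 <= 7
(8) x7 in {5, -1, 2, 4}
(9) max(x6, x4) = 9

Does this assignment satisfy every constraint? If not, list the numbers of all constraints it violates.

(1) x4 * x7 = 4 * 4 = 16 — satisfied.
(2) x3 - x7 = 2 - 4 = -2, not -5 — violated.
(3) values 4, 2, 8; x7 = 4 is not < x2 = 2 — violated.
(4) x8 = 8 lies in [5, 9] — satisfied.
(5) x6 - x3 = 9 - 2 = 7 — satisfied.
(6) x7 + x4 = 4 + 4 = 8, not 10 — violated.
(7) x2 = 2, not > 5; antecedent false, conditional vacuously true — satisfied.
(8) x7 = 4 is in {5, -1, 2, 4} — satisfied.
(9) max(9, 4) = 9 — satisfied.

No — constraints 2, 3, and 6 are not satisfied.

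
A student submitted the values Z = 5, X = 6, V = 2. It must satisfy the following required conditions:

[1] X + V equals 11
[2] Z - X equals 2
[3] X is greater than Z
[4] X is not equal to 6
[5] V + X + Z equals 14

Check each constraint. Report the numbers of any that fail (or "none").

[1] X + V = 6 + 2 = 8, not 11  ✗
[2] Z - X = 5 - 6 = -1, not 2  ✗
[3] X = 6, Z = 5; 6 > 5  ✓
[4] X = 6, but 6 is required to differ  ✗
[5] V + X + Z = 2 + 6 + 5 = 13, not 14  ✗

No — constraints 1, 2, 4, and 5 are not satisfied.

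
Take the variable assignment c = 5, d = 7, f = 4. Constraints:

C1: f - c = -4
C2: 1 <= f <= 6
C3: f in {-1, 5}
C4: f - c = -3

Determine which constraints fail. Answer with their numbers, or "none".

Violated: 1, 3, 4.

C1: f - c = 4 - 5 = -1, not -4 — violated.
C2: f = 4 lies in [1, 6] — satisfied.
C3: f = 4 is not in {-1, 5} — violated.
C4: f - c = 4 - 5 = -1, not -3 — violated.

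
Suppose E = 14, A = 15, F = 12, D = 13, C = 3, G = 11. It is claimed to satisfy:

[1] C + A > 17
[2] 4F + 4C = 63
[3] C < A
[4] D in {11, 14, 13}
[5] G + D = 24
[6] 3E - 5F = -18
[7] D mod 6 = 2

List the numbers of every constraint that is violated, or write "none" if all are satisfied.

[1] C + A = 3 + 15 = 18; 18 > 17 — OK.
[2] 4F + 4C = 4(12) + 4(3) = 60, not 63 — violated.
[3] C = 3, A = 15; 3 < 15 — OK.
[4] D = 13 is in {11, 14, 13} — OK.
[5] G + D = 11 + 13 = 24 — OK.
[6] 3E - 5F = 3(14) - 5(12) = -18 — OK.
[7] 13 mod 6 = 1, not 2 — violated.

Constraints 2, 7 are violated.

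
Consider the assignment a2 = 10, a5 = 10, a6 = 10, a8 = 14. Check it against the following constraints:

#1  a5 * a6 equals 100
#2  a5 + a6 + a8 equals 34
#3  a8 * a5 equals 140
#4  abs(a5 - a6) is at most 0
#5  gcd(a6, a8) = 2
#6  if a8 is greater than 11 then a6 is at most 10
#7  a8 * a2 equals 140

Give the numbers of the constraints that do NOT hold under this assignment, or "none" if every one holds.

Yes — all constraints hold.

#1 a5 * a6 = 10 * 10 = 100  yes
#2 a5 + a6 + a8 = 10 + 10 + 14 = 34  yes
#3 a8 * a5 = 14 * 10 = 140  yes
#4 abs(10 - 10) = 0; 0 ≤ 0  yes
#5 gcd(10, 14) = 2  yes
#6 a8 = 14 > 11, so we need a6 ≤ 10; a6 = 10 ≤ 10  yes
#7 a8 * a2 = 14 * 10 = 140  yes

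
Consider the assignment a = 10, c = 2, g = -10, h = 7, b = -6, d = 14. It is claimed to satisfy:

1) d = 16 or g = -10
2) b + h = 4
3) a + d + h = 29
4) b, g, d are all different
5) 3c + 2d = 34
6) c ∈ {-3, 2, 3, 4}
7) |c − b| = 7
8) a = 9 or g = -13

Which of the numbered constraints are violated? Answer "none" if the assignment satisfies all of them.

Constraints 2, 3, 7, 8 are violated.

1) d = 14 ≠ 16, but g = -10 = -10 (second disjunct)  true
2) b + h = -6 + 7 = 1, not 4  false
3) a + d + h = 10 + 14 + 7 = 31, not 29  false
4) values -6, -10, 14 are pairwise distinct  true
5) 3c + 2d = 3(2) + 2(14) = 34  true
6) c = 2 is in {-3, 2, 3, 4}  true
7) |2 − (-6)| = 8, not 7  false
8) a = 10 ≠ 9 and g = -10 ≠ -13; both disjuncts false  false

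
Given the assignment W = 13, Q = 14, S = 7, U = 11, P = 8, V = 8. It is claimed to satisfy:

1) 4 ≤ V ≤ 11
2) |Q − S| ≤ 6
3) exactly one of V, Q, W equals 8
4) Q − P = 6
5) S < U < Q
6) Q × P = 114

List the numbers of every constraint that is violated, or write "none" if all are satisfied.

The assignment fails constraints 2 and 6.

1) V = 8 lies in [4, 11] — OK.
2) |14 − 7| = 7; 7 > 6, exceeds bound 6 — violated.
3) V=8, Q=14, W=13; 1 of them equals 8 — OK.
4) Q − P = 14 − 8 = 6 — OK.
5) values 7 < 11 < 14 — OK.
6) Q × P = 14 × 8 = 112, not 114 — violated.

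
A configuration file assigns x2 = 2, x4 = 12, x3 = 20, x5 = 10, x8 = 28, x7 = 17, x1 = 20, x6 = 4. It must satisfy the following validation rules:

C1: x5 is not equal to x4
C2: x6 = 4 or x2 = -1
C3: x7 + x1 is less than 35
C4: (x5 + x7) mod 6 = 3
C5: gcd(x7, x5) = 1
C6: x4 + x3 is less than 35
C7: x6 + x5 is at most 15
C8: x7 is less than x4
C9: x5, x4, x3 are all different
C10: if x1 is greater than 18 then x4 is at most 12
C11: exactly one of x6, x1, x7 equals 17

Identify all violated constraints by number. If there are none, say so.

C1: x5 = 10, x4 = 12; distinct — holds.
C2: x6 = 4 = 4 (first disjunct) — holds.
C3: x7 + x1 = 17 + 20 = 37; 37 ≥ 35, bound 35 not met — fails.
C4: x5 + x7 = 27; 27 mod 6 = 3 — holds.
C5: gcd(17, 10) = 1 — holds.
C6: x4 + x3 = 12 + 20 = 32; 32 < 35 — holds.
C7: x6 + x5 = 4 + 10 = 14; 14 ≤ 15 — holds.
C8: x7 = 17, x4 = 12; 17 ≥ 12 (want <) — fails.
C9: values 10, 12, 20 are pairwise distinct — holds.
C10: x1 = 20 > 18, so we need x4 ≤ 12; x4 = 12 ≤ 12 — holds.
C11: x6=4, x1=20, x7=17; 1 of them equals 17 — holds.

The assignment fails constraints 3 and 8.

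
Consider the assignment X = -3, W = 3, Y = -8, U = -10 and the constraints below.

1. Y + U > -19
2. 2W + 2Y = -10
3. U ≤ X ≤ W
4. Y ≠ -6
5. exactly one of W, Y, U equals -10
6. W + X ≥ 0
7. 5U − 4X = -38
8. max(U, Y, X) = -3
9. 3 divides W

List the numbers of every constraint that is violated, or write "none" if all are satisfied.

Yes — all constraints hold.

1. Y + U = -8 + (-10) = -18; -18 > -19  yes
2. 2W + 2Y = 2(3) + 2(-8) = -10  yes
3. values -10 ≤ -3 ≤ 3  yes
4. Y = -8, and -8 ≠ -6  yes
5. W=3, Y=-8, U=-10; 1 of them equals -10  yes
6. W + X = 3 + (-3) = 0; 0 ≥ 0  yes
7. 5U − 4X = 5(-10) − 4(-3) = -38  yes
8. max(-10, -8, -3) = -3  yes
9. 3 / 3 = 1, so 3 divides 3  yes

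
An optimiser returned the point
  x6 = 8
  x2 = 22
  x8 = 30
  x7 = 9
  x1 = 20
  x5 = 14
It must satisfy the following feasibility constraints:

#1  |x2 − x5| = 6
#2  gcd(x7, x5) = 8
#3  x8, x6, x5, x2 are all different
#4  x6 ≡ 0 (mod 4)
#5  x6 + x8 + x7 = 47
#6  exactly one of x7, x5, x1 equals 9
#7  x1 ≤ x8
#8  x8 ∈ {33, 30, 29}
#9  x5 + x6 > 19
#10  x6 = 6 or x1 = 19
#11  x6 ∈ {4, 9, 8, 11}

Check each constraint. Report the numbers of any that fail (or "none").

Constraints 1, 2, and 10 are violated.

#1 |22 − 14| = 8, not 6  fails
#2 gcd(9, 14) = 1, not 8  fails
#3 values 30, 8, 14, 22 are pairwise distinct  holds
#4 8 mod 4 = 0  holds
#5 x6 + x8 + x7 = 8 + 30 + 9 = 47  holds
#6 x7=9, x5=14, x1=20; 1 of them equals 9  holds
#7 x1 = 20, x8 = 30; 20 ≤ 30  holds
#8 x8 = 30 is in {33, 30, 29}  holds
#9 x5 + x6 = 14 + 8 = 22; 22 > 19  holds
#10 x6 = 8 ≠ 6 and x1 = 20 ≠ 19; both disjuncts false  fails
#11 x6 = 8 is in {4, 9, 8, 11}  holds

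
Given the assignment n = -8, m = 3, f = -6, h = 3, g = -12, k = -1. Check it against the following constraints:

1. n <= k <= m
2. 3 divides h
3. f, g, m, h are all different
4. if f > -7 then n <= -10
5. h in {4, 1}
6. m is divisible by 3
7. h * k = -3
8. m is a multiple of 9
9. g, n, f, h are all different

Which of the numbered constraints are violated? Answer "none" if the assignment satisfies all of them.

No — constraints 3, 4, 5, and 8 are not satisfied.

1. values -8 <= -1 <= 3  ✔
2. 3 / 3 = 1, so 3 divides 3  ✔
3. m = h = 3, not all different  ✘
4. f = -6 > -7, so we need n ≤ -10; but n = -8 > -10  ✘
5. h = 3 is not in {4, 1}  ✘
6. 3 / 3 = 1, so 3 divides 3  ✔
7. h * k = 3 * (-1) = -3  ✔
8. 3 = 9*0 + 3, so 9 does not divide 3  ✘
9. values -12, -8, -6, 3 are pairwise distinct  ✔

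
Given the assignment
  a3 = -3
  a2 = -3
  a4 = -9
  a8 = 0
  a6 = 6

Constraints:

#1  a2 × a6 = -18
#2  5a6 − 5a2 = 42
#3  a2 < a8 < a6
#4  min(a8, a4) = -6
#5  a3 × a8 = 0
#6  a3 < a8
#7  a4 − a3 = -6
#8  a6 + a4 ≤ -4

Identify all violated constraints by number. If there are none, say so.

Constraints 2, 4, 8 are violated.

#1 a2 × a6 = -3 × 6 = -18  ✔
#2 5a6 − 5a2 = 5(6) − 5(-3) = 45, not 42  ✘
#3 values -3 < 0 < 6  ✔
#4 min(0, -9) = -9, not -6  ✘
#5 a3 × a8 = -3 × 0 = 0  ✔
#6 a3 = -3, a8 = 0; -3 < 0  ✔
#7 a4 − a3 = -9 − (-3) = -6  ✔
#8 a6 + a4 = 6 + (-9) = -3; -3 > -4, bound -4 not met  ✘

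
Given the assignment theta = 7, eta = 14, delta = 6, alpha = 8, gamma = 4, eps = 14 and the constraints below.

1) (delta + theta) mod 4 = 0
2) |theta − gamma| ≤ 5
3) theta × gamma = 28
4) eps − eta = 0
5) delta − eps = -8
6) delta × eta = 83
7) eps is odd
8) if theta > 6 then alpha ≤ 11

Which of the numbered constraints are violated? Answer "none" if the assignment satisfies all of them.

Constraints 1, 6, 7 are violated.

1) delta + theta = 13; 13 mod 4 = 1, not 0 — violated.
2) |7 − 4| = 3; 3 ≤ 5 — OK.
3) theta × gamma = 7 × 4 = 28 — OK.
4) eps − eta = 14 − 14 = 0 — OK.
5) delta − eps = 6 − 14 = -8 — OK.
6) delta × eta = 6 × 14 = 84, not 83 — violated.
7) eps = 14 is even — violated.
8) theta = 7 > 6, so we need alpha ≤ 11; alpha = 8 ≤ 11 — OK.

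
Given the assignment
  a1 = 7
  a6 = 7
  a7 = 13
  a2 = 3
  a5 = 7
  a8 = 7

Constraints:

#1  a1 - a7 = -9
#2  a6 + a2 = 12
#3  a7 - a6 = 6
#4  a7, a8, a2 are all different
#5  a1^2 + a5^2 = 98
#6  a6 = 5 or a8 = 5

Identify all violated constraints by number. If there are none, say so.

#1 a1 - a7 = 7 - 13 = -6, not -9  false
#2 a6 + a2 = 7 + 3 = 10, not 12  false
#3 a7 - a6 = 13 - 7 = 6  true
#4 values 13, 7, 3 are pairwise distinct  true
#5 a1^2 + a5^2 = 7^2 + 7^2 = 49 + 49 = 98  true
#6 a6 = 7 ≠ 5 and a8 = 7 ≠ 5; both disjuncts false  false

Violated: 1, 2, and 6.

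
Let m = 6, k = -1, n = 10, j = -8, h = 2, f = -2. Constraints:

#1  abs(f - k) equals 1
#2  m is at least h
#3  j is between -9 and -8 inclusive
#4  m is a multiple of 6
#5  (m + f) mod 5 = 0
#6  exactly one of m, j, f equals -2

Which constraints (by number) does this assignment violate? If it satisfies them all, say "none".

#1 abs(-2 - (-1)) = 1  yes
#2 m = 6, h = 2; 6 ≥ 2  yes
#3 j = -8 lies in [-9, -8]  yes
#4 6 / 6 = 1, so 6 divides 6  yes
#5 m + f = 4; 4 mod 5 = 4, not 0  no
#6 m=6, j=-8, f=-2; 1 of them equals -2  yes

Constraint 5 does not hold.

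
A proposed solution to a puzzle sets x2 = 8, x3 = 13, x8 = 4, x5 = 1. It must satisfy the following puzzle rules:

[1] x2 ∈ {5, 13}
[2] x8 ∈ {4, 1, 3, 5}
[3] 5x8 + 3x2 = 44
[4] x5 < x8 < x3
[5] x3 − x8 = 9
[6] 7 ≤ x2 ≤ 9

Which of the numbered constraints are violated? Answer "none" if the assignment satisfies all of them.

[1] x2 = 8 is not in {5, 13}  no
[2] x8 = 4 is in {4, 1, 3, 5}  yes
[3] 5x8 + 3x2 = 5(4) + 3(8) = 44  yes
[4] values 1 < 4 < 13  yes
[5] x3 − x8 = 13 − 4 = 9  yes
[6] x2 = 8 lies in [7, 9]  yes

No — constraint 1 is not satisfied.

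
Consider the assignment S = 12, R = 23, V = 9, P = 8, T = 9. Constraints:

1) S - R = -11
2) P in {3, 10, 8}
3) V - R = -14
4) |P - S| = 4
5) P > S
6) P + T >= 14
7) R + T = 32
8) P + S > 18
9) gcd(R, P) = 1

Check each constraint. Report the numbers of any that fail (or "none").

1) S - R = 12 - 23 = -11 — holds.
2) P = 8 is in {3, 10, 8} — holds.
3) V - R = 9 - 23 = -14 — holds.
4) |8 - 12| = 4 — holds.
5) P = 8, S = 12; 8 ≤ 12 (want >) — fails.
6) P + T = 8 + 9 = 17; 17 ≥ 14 — holds.
7) R + T = 23 + 9 = 32 — holds.
8) P + S = 8 + 12 = 20; 20 > 18 — holds.
9) gcd(23, 8) = 1 — holds.

Constraint 5 is violated.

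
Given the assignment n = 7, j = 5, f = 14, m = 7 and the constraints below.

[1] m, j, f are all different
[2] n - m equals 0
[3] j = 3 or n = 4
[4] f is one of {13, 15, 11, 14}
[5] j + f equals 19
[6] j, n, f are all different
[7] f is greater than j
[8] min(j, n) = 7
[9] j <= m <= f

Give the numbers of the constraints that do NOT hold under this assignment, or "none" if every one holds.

[1] values 7, 5, 14 are pairwise distinct  ✓
[2] n - m = 7 - 7 = 0  ✓
[3] j = 5 ≠ 3 and n = 7 ≠ 4; both disjuncts false  ✗
[4] f = 14 is in {13, 15, 11, 14}  ✓
[5] j + f = 5 + 14 = 19  ✓
[6] values 5, 7, 14 are pairwise distinct  ✓
[7] f = 14, j = 5; 14 > 5  ✓
[8] min(5, 7) = 5, not 7  ✗
[9] values 5 <= 7 <= 14  ✓

No — constraints 3 and 8 are not satisfied.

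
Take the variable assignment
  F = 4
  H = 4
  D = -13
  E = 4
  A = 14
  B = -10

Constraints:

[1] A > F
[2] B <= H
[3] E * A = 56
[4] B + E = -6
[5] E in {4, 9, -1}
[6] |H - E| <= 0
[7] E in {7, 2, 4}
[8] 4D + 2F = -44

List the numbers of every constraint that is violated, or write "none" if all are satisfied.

The assignment satisfies every constraint.

[1] A = 14, F = 4; 14 > 4 — holds.
[2] B = -10, H = 4; -10 ≤ 4 — holds.
[3] E * A = 4 * 14 = 56 — holds.
[4] B + E = -10 + 4 = -6 — holds.
[5] E = 4 is in {4, 9, -1} — holds.
[6] |4 - 4| = 0; 0 ≤ 0 — holds.
[7] E = 4 is in {7, 2, 4} — holds.
[8] 4D + 2F = 4(-13) + 2(4) = -44 — holds.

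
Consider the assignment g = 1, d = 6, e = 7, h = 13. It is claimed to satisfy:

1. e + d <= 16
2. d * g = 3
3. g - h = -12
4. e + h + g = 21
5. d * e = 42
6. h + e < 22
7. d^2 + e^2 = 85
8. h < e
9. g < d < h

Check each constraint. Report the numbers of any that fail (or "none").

The assignment fails constraints 2 and 8.

1. e + d = 7 + 6 = 13; 13 ≤ 16  yes
2. d * g = 6 * 1 = 6, not 3  no
3. g - h = 1 - 13 = -12  yes
4. e + h + g = 7 + 13 + 1 = 21  yes
5. d * e = 6 * 7 = 42  yes
6. h + e = 13 + 7 = 20; 20 < 22  yes
7. d^2 + e^2 = 6^2 + 7^2 = 36 + 49 = 85  yes
8. h = 13, e = 7; 13 ≥ 7 (want <)  no
9. values 1 < 6 < 13  yes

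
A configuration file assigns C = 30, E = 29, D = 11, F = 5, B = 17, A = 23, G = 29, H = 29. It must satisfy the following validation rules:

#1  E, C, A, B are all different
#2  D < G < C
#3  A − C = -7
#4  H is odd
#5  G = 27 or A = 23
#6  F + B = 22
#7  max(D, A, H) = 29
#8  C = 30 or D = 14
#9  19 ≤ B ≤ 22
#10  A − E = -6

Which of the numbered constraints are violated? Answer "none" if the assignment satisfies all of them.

Constraint 9 is violated.

#1 values 29, 30, 23, 17 are pairwise distinct — holds.
#2 values 11 < 29 < 30 — holds.
#3 A − C = 23 − 30 = -7 — holds.
#4 H = 29 is odd — holds.
#5 G = 29 ≠ 27, but A = 23 = 23 (second disjunct) — holds.
#6 F + B = 5 + 17 = 22 — holds.
#7 max(11, 23, 29) = 29 — holds.
#8 C = 30 = 30 (first disjunct) — holds.
#9 B = 17 is outside [19, 22] — fails.
#10 A − E = 23 − 29 = -6 — holds.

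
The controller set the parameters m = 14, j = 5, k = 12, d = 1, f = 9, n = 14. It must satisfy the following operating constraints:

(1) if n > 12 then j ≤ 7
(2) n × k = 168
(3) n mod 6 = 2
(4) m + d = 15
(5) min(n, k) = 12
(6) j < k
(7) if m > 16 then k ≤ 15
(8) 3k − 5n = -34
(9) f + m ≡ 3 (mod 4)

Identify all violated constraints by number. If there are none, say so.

(1) n = 14 > 12, so we need j ≤ 7; j = 5 ≤ 7  holds
(2) n × k = 14 × 12 = 168  holds
(3) 14 mod 6 = 2  holds
(4) m + d = 14 + 1 = 15  holds
(5) min(14, 12) = 12  holds
(6) j = 5, k = 12; 5 < 12  holds
(7) m = 14, not > 16; antecedent false, conditional vacuously true  holds
(8) 3k − 5n = 3(12) − 5(14) = -34  holds
(9) f + m = 23; 23 mod 4 = 3  holds

All constraints are satisfied.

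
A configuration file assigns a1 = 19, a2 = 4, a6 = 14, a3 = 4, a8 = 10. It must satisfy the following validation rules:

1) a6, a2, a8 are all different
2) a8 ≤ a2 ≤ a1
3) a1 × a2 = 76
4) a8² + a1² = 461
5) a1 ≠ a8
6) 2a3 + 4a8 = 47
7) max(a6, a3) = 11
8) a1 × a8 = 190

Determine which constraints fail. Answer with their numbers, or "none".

Constraints 2, 6, 7 do not hold.

1) values 14, 4, 10 are pairwise distinct — holds.
2) values 10, 4, 19; a8 = 10 is not ≤ a2 = 4 — fails.
3) a1 × a2 = 19 × 4 = 76 — holds.
4) a8² + a1² = 10² + 19² = 100 + 361 = 461 — holds.
5) a1 = 19, a8 = 10; distinct — holds.
6) 2a3 + 4a8 = 2(4) + 4(10) = 48, not 47 — fails.
7) max(14, 4) = 14, not 11 — fails.
8) a1 × a8 = 19 × 10 = 190 — holds.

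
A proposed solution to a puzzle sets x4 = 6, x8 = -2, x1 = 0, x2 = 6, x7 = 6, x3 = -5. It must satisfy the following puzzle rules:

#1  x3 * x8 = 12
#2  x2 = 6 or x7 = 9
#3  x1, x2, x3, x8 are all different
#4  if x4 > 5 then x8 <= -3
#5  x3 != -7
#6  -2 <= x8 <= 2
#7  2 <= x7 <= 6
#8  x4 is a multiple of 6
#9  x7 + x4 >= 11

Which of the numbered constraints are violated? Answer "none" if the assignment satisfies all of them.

Constraints 1 and 4 are violated.

#1 x3 * x8 = -5 * (-2) = 10, not 12 — violated.
#2 x2 = 6 = 6 (first disjunct) — OK.
#3 values 0, 6, -5, -2 are pairwise distinct — OK.
#4 x4 = 6 > 5, so we need x8 ≤ -3; but x8 = -2 > -3 — violated.
#5 x3 = -5, and -5 ≠ -7 — OK.
#6 x8 = -2 lies in [-2, 2] — OK.
#7 x7 = 6 lies in [2, 6] — OK.
#8 6 / 6 = 1, so 6 divides 6 — OK.
#9 x7 + x4 = 6 + 6 = 12; 12 ≥ 11 — OK.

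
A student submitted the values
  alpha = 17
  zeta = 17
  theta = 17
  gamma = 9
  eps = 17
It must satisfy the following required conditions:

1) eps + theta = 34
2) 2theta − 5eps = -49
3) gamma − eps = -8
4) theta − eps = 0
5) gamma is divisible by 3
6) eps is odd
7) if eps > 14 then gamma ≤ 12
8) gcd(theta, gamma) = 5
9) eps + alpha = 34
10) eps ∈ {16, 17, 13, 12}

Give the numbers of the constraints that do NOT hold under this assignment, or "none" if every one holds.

1) eps + theta = 17 + 17 = 34 — holds.
2) 2theta − 5eps = 2(17) − 5(17) = -51, not -49 — fails.
3) gamma − eps = 9 − 17 = -8 — holds.
4) theta − eps = 17 − 17 = 0 — holds.
5) 9 / 3 = 3, so 3 divides 9 — holds.
6) eps = 17 is odd — holds.
7) eps = 17 > 14, so we need gamma ≤ 12; gamma = 9 ≤ 12 — holds.
8) gcd(17, 9) = 1, not 5 — fails.
9) eps + alpha = 17 + 17 = 34 — holds.
10) eps = 17 is in {16, 17, 13, 12} — holds.

Violated: 2 and 8.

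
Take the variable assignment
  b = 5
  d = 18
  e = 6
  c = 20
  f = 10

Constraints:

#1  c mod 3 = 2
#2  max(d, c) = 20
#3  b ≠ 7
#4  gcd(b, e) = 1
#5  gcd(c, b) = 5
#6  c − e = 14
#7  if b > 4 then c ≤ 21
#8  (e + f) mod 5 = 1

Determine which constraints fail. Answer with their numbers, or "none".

#1 20 mod 3 = 2 — holds.
#2 max(18, 20) = 20 — holds.
#3 b = 5, and 5 ≠ 7 — holds.
#4 gcd(5, 6) = 1 — holds.
#5 gcd(20, 5) = 5 — holds.
#6 c − e = 20 − 6 = 14 — holds.
#7 b = 5 > 4, so we need c ≤ 21; c = 20 ≤ 21 — holds.
#8 e + f = 16; 16 mod 5 = 1 — holds.

All constraints are satisfied.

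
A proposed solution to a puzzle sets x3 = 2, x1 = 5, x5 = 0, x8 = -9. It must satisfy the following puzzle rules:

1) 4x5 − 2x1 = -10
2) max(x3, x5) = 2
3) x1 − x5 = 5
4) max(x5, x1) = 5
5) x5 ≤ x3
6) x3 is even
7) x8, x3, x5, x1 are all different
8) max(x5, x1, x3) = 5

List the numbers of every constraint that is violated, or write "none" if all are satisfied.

1) 4x5 − 2x1 = 4(0) − 2(5) = -10 — OK.
2) max(2, 0) = 2 — OK.
3) x1 − x5 = 5 − 0 = 5 — OK.
4) max(0, 5) = 5 — OK.
5) x5 = 0, x3 = 2; 0 ≤ 2 — OK.
6) x3 = 2 is even — OK.
7) values -9, 2, 0, 5 are pairwise distinct — OK.
8) max(0, 5, 2) = 5 — OK.

Yes — all constraints hold.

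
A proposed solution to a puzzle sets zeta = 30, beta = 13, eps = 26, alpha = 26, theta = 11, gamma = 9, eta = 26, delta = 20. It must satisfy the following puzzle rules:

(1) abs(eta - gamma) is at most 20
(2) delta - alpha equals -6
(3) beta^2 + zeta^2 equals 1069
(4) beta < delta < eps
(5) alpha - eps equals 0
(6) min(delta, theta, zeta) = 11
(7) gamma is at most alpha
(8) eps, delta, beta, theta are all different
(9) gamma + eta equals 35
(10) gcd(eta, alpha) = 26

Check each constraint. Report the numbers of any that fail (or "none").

(1) abs(26 - 9) = 17; 17 ≤ 20 — holds.
(2) delta - alpha = 20 - 26 = -6 — holds.
(3) beta^2 + zeta^2 = 13^2 + 30^2 = 169 + 900 = 1069 — holds.
(4) values 13 < 20 < 26 — holds.
(5) alpha - eps = 26 - 26 = 0 — holds.
(6) min(20, 11, 30) = 11 — holds.
(7) gamma = 9, alpha = 26; 9 ≤ 26 — holds.
(8) values 26, 20, 13, 11 are pairwise distinct — holds.
(9) gamma + eta = 9 + 26 = 35 — holds.
(10) gcd(26, 26) = 26 — holds.

No violations.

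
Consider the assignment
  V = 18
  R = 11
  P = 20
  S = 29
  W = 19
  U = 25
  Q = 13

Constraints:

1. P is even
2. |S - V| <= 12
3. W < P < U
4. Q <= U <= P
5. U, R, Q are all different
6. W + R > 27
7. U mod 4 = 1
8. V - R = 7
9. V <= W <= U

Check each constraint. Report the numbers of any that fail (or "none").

The assignment fails constraint 4.

1. P = 20 is even  ✔
2. |29 - 18| = 11; 11 ≤ 12  ✔
3. values 19 < 20 < 25  ✔
4. values 13, 25, 20; U = 25 is not <= P = 20  ✘
5. values 25, 11, 13 are pairwise distinct  ✔
6. W + R = 19 + 11 = 30; 30 > 27  ✔
7. 25 mod 4 = 1  ✔
8. V - R = 18 - 11 = 7  ✔
9. values 18 <= 19 <= 25  ✔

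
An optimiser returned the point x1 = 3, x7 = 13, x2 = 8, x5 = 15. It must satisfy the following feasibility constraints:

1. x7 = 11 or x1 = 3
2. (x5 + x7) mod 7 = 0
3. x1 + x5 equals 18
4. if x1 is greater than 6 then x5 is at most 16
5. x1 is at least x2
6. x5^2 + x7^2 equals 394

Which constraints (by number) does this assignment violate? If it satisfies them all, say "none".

1. x7 = 13 ≠ 11, but x1 = 3 = 3 (second disjunct) — holds.
2. x5 + x7 = 28; 28 mod 7 = 0 — holds.
3. x1 + x5 = 3 + 15 = 18 — holds.
4. x1 = 3, not > 6; antecedent false, conditional vacuously true — holds.
5. x1 = 3, x2 = 8; 3 < 8 (want ≥) — does not hold.
6. x5^2 + x7^2 = 15^2 + 13^2 = 225 + 169 = 394 — holds.

Constraint 5 is violated.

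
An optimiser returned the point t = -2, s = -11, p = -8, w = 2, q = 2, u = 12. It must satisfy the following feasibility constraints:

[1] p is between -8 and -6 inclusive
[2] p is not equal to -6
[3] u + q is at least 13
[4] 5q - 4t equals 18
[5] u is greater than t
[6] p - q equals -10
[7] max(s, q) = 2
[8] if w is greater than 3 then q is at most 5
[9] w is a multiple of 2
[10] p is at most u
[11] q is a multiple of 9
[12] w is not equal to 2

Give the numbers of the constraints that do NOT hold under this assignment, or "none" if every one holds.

[1] p = -8 lies in [-8, -6]  yes
[2] p = -8, and -8 ≠ -6  yes
[3] u + q = 12 + 2 = 14; 14 ≥ 13  yes
[4] 5q - 4t = 5(2) - 4(-2) = 18  yes
[5] u = 12, t = -2; 12 > -2  yes
[6] p - q = -8 - 2 = -10  yes
[7] max(-11, 2) = 2  yes
[8] w = 2, not > 3; antecedent false, conditional vacuously true  yes
[9] 2 / 2 = 1, so 2 divides 2  yes
[10] p = -8, u = 12; -8 ≤ 12  yes
[11] 2 = 9*0 + 2, so 9 does not divide 2  no
[12] w = 2, but 2 is required to differ  no

Constraints 11 and 12 do not hold.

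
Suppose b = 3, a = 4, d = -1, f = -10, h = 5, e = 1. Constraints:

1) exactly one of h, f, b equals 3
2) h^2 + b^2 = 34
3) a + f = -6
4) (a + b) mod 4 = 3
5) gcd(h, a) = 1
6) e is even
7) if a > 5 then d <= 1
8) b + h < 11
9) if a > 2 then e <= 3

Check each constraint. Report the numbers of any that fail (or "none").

1) h=5, f=-10, b=3; 1 of them equals 3  ✓
2) h^2 + b^2 = 5^2 + 3^2 = 25 + 9 = 34  ✓
3) a + f = 4 + (-10) = -6  ✓
4) a + b = 7; 7 mod 4 = 3  ✓
5) gcd(5, 4) = 1  ✓
6) e = 1 is odd  ✗
7) a = 4, not > 5; antecedent false, conditional vacuously true  ✓
8) b + h = 3 + 5 = 8; 8 < 11  ✓
9) a = 4 > 2, so we need e ≤ 3; e = 1 ≤ 3  ✓

Constraint 6 does not hold.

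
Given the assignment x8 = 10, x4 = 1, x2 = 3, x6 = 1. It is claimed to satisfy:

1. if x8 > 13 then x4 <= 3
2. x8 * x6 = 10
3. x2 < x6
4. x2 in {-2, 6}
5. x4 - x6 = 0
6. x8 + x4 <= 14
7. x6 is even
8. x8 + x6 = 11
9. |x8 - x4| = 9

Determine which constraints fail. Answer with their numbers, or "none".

Violated: 3, 4, and 7.

1. x8 = 10, not > 13; antecedent false, conditional vacuously true — holds.
2. x8 * x6 = 10 * 1 = 10 — holds.
3. x2 = 3, x6 = 1; 3 ≥ 1 (want <) — fails.
4. x2 = 3 is not in {-2, 6} — fails.
5. x4 - x6 = 1 - 1 = 0 — holds.
6. x8 + x4 = 10 + 1 = 11; 11 ≤ 14 — holds.
7. x6 = 1 is odd — fails.
8. x8 + x6 = 10 + 1 = 11 — holds.
9. |10 - 1| = 9 — holds.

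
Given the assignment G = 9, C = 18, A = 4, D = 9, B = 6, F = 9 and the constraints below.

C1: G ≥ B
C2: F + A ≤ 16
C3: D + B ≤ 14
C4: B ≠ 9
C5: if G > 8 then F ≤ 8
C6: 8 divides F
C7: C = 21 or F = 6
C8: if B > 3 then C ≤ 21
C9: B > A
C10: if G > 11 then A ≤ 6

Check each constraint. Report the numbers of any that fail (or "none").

C1: G = 9, B = 6; 9 ≥ 6 — satisfied.
C2: F + A = 9 + 4 = 13; 13 ≤ 16 — satisfied.
C3: D + B = 9 + 6 = 15; 15 > 14, bound 14 not met — violated.
C4: B = 6, and 6 ≠ 9 — satisfied.
C5: G = 9 > 8, so we need F ≤ 8; but F = 9 > 8 — violated.
C6: 9 = 8×1 + 1, so 8 does not divide 9 — violated.
C7: C = 18 ≠ 21 and F = 9 ≠ 6; both disjuncts false — violated.
C8: B = 6 > 3, so we need C ≤ 21; C = 18 ≤ 21 — satisfied.
C9: B = 6, A = 4; 6 > 4 — satisfied.
C10: G = 9, not > 11; antecedent false, conditional vacuously true — satisfied.

No — constraints 3, 5, 6, and 7 are not satisfied.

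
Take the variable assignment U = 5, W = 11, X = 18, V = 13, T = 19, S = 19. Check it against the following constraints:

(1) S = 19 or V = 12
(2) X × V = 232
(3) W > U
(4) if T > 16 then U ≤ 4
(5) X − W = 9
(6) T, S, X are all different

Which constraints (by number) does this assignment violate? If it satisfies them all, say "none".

The assignment fails constraints 2, 4, 5, and 6.

(1) S = 19 = 19 (first disjunct) — satisfied.
(2) X × V = 18 × 13 = 234, not 232 — violated.
(3) W = 11, U = 5; 11 > 5 — satisfied.
(4) T = 19 > 16, so we need U ≤ 4; but U = 5 > 4 — violated.
(5) X − W = 18 − 11 = 7, not 9 — violated.
(6) T = S = 19, not all different — violated.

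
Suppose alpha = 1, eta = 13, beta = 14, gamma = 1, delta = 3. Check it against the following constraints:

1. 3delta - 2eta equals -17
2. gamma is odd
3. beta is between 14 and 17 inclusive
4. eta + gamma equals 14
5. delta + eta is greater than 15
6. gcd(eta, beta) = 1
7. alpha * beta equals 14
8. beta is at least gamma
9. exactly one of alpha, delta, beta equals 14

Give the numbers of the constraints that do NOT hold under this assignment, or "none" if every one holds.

1. 3delta - 2eta = 3(3) - 2(13) = -17  holds
2. gamma = 1 is odd  holds
3. beta = 14 lies in [14, 17]  holds
4. eta + gamma = 13 + 1 = 14  holds
5. delta + eta = 3 + 13 = 16; 16 > 15  holds
6. gcd(13, 14) = 1  holds
7. alpha * beta = 1 * 14 = 14  holds
8. beta = 14, gamma = 1; 14 ≥ 1  holds
9. alpha=1, delta=3, beta=14; 1 of them equals 14  holds

No violations.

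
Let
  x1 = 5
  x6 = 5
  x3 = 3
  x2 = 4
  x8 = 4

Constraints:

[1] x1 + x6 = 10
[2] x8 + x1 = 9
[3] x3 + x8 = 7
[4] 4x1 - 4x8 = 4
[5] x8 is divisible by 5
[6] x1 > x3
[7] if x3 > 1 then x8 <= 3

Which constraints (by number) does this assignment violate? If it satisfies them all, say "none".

[1] x1 + x6 = 5 + 5 = 10 — holds.
[2] x8 + x1 = 4 + 5 = 9 — holds.
[3] x3 + x8 = 3 + 4 = 7 — holds.
[4] 4x1 - 4x8 = 4(5) - 4(4) = 4 — holds.
[5] 4 = 5*0 + 4, so 5 does not divide 4 — fails.
[6] x1 = 5, x3 = 3; 5 > 3 — holds.
[7] x3 = 3 > 1, so we need x8 ≤ 3; but x8 = 4 > 3 — fails.

No — constraints 5 and 7 are not satisfied.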